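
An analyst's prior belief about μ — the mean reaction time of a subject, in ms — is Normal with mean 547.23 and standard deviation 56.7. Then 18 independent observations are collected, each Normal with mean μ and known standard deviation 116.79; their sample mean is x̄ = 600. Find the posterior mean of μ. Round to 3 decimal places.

Posterior mean ≈ 589.934

Prior precision 1/τ₀² = 1/56.7² = 0.00031105; data precision n/σ² = 18/116.79² = 0.00131966.
Posterior precision = 0.00031105 + 0.00131966 = 0.00163071.
Posterior mean = (0.00031105·547.23 + 0.00131966·600) / 0.00163071 = 589.934.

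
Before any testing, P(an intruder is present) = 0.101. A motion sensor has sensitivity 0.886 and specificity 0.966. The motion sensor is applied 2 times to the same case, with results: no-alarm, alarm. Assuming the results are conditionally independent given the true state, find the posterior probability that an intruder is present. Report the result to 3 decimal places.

Posterior P(H) ≈ 0.257

Let H be the event that an intruder is present; start with P(H) = 0.101. P('alarm'|H) = 0.886, P('alarm'|¬H) = 0.034.
Update on result 1 ('no-alarm'): P(H) ← 0.114·0.1010 / (0.114·0.1010 + 0.966·0.8990) = 0.011514/0.87995 = 0.0131.
Update on result 2 ('alarm'): P(H) ← 0.886·0.0131 / (0.886·0.0131 + 0.034·0.9869) = 0.011593/0.045148 = 0.2568.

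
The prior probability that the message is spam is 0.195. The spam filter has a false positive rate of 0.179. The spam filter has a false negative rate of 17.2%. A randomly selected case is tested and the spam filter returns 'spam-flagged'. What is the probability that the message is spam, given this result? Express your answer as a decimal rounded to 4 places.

Write H for 'the message is spam'. Prior odds H:¬H = 0.195/0.805 = 0.24224. For the 'spam-flagged' outcome, the likelihood ratio is 0.828/0.179 = 4.6257.
Posterior odds = 0.24224 × 4.6257 = 1.1205, so P(H|E) = 1.1205/(1+1.1205) = 0.5284.

P(H | E) ≈ 0.5284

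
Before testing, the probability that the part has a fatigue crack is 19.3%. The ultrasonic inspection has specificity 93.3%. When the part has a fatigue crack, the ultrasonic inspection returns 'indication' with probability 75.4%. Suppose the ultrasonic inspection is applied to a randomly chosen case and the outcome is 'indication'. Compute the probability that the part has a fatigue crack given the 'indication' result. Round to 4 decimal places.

P(H | E) ≈ 0.7291

Let H be the event that the part has a fatigue crack. P(H) = 0.193, so P(¬H) = 0.807. With E the 'indication' result, P(E|H) = 0.754 and P(E|¬H) = 0.067.
P(E) = 0.754·0.193 + 0.067·0.807 = 0.14552 + 0.054069 = 0.19959.
By Bayes' theorem, P(H|E) = 0.14552 / 0.19959 = 0.7291.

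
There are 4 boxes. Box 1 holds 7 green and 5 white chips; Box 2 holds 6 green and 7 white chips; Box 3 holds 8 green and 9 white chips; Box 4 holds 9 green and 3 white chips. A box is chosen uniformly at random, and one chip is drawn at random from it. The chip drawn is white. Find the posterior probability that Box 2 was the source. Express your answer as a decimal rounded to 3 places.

Posterior probability ≈ 0.310

P(white|Box 1) = 0.4167; P(white|Box 2) = 0.5385; P(white|Box 3) = 0.5294; P(white|Box 4) = 0.25.
Prior × likelihood for each source: 0.25·0.4167=0.1042, 0.25·0.5385=0.1346, 0.25·0.5294=0.1324, 0.25·0.25=0.06250. Summing gives P(white) = 0.43363.
P(Box 2 | white) = 0.1346 / 0.43363 = 0.310.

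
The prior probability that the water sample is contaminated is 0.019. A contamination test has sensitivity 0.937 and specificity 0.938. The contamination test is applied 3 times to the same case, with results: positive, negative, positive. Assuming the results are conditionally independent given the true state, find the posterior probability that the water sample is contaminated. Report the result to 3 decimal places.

Posterior P(H) ≈ 0.229

With H the event that the water sample is contaminated, the joint likelihood of the observed sequence is P(data|H) = 0.937·0.063·0.937 = 0.055312 and P(data|¬H) = 0.062·0.938·0.062 = 0.0036057.
Bayes: P(H|data) = 0.019·0.055312 / (0.019·0.055312 + 0.981·0.0036057) = 0.0010509/0.0045881 = 0.2291.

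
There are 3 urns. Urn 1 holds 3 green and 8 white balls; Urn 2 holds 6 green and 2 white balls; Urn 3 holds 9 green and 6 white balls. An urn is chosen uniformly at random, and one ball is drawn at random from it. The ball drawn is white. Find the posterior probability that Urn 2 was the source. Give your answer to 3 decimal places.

Posterior probability ≈ 0.182

Tabulate prior·likelihood by source: [1] prior 0.333333, lik 0.7273, product 0.2424; [2] prior 0.333333, lik 0.25, product 0.08333; [3] prior 0.333333, lik 0.4, product 0.1333.
Normalizing constant = 0.45909; the posterior for Urn 2 is its product over the sum, 0.08333/0.45909 = 0.182.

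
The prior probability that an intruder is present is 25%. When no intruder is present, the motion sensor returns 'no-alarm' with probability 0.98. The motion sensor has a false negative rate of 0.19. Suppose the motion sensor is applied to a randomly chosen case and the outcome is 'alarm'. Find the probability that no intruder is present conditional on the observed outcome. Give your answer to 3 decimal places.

P(¬H | E) ≈ 0.069

Let H be the event that an intruder is present. P(H) = 0.25, so P(¬H) = 0.75. With E the 'alarm' result, P(E|H) = 0.81 and P(E|¬H) = 0.02.
P(E) = 0.81·0.25 + 0.02·0.75 = 0.20250 + 0.015000 = 0.21750.
By Bayes' theorem, P(H|E) = 0.20250 / 0.21750 = 0.931. Hence P(¬H|E) = 1 − 0.931 = 0.069.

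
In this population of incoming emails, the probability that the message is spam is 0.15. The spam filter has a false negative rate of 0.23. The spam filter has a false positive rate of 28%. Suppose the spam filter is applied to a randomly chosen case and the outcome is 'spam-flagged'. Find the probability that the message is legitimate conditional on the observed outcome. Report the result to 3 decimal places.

P(¬H | E) ≈ 0.673

Let H be the event that the message is spam. P(H) = 0.15, so P(¬H) = 0.85. With E the 'spam-flagged' result, P(E|H) = 0.77 and P(E|¬H) = 0.28.
P(E) = 0.77·0.15 + 0.28·0.85 = 0.11550 + 0.23800 = 0.35350.
By Bayes' theorem, P(H|E) = 0.11550 / 0.35350 = 0.327. Hence P(¬H|E) = 1 − 0.327 = 0.673.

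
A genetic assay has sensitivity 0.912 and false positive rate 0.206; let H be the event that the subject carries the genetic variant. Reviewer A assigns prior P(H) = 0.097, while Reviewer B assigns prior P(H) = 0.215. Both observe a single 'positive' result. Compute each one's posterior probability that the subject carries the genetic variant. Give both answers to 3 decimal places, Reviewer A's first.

Reviewer A: 0.322; Reviewer B: 0.548

P('+'|H) = 0.912, P('+'|¬H) = 0.206.
Reviewer A: numerator 0.912·0.097 = 0.088464; evidence = 0.088464+0.206·0.903 = 0.27448; posterior = 0.322.
Reviewer B: numerator 0.912·0.215 = 0.19608; evidence = 0.19608+0.206·0.785 = 0.35779; posterior = 0.548.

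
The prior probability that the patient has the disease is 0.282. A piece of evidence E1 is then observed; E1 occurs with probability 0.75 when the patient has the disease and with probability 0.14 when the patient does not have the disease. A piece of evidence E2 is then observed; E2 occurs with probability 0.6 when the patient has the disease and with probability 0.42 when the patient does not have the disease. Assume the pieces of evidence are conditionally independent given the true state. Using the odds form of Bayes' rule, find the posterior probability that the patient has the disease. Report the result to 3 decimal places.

Posterior probability ≈ 0.750

Prior odds = 0.282/(1−0.282) = 0.39276. In log-odds, ln(0.39276) = -0.93456.
Add log likelihood ratios: ln(5.3571) + ln(1.4286) = 2.0351.
Posterior log-odds = 1.1005, so posterior odds = exp(1.1005) = 3.0058. Converting, P(H|E) = 3.0058/4.0058 = 0.750.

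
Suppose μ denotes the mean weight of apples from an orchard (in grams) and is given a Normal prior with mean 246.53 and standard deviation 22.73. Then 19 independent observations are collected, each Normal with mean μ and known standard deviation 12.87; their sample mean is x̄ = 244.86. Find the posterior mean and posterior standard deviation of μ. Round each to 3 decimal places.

Prior precision 1/τ₀² = 1/22.73² = 0.00193554; data precision n/σ² = 19/12.87² = 0.114709.
Posterior precision = 0.00193554 + 0.114709 = 0.116644, giving posterior SD = 1/√0.116644 = 2.928.
Posterior mean = (0.00193554·246.53 + 0.114709·244.86) / 0.116644 = 244.888.

Posterior mean ≈ 244.888; posterior SD ≈ 2.928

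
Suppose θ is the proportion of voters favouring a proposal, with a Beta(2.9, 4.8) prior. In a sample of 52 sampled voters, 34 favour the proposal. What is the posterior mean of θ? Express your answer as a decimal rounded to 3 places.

Observing 34 successes and 18 failures updates Beta(2.9, 4.8) by adding the success and failure counts to the two shape parameters: α = 2.9+34 = 36.9, β = 4.8+18 = 22.8.
Posterior mean = α/(α+β) = 36.9/59.7 = 0.618.

Posterior mean ≈ 0.618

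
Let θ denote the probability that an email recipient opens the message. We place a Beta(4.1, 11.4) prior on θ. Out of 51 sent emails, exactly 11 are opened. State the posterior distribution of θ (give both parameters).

Posterior: Beta(15.1, 51.4)

Observing 11 successes and 40 failures updates Beta(4.1, 11.4) by adding the success and failure counts to the two shape parameters: α = 4.1+11 = 15.1, β = 11.4+40 = 51.4.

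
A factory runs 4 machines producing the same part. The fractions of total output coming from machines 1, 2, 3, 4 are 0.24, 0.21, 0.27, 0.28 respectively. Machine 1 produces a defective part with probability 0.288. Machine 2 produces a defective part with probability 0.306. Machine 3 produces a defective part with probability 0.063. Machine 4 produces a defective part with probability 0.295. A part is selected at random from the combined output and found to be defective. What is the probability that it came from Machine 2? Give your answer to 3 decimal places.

P(defective|M1) = 0.288; P(defective|M2) = 0.306; P(defective|M3) = 0.063; P(defective|M4) = 0.295.
Prior × likelihood for each source: 0.24·0.288=0.06912, 0.21·0.306=0.06426, 0.27·0.063=0.01701, 0.28·0.295=0.08260. Summing gives P(defective) = 0.23299.
P(Machine 2 | defective) = 0.06426 / 0.23299 = 0.276.

Posterior probability ≈ 0.276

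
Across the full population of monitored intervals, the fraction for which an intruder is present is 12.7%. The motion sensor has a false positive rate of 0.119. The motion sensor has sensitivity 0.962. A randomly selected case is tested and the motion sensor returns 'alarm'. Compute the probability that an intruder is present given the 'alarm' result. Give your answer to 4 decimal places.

P(H | E) ≈ 0.5404

Write H for 'an intruder is present'. Prior odds H:¬H = 0.127/0.873 = 0.14548. For the 'alarm' outcome, the likelihood ratio is 0.962/0.119 = 8.0840.
Posterior odds = 0.14548 × 8.0840 = 1.1760, so P(H|E) = 1.1760/(1+1.1760) = 0.5404.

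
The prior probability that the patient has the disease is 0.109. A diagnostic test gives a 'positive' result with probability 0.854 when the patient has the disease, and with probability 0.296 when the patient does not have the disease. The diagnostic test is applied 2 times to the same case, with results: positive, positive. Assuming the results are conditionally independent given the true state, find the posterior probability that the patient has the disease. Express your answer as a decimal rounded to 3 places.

Posterior P(H) ≈ 0.505

Let H be the event that the patient has the disease; start with P(H) = 0.109. P('positive'|H) = 0.854, P('positive'|¬H) = 0.296.
Update on result 1 ('positive'): P(H) ← 0.854·0.1090 / (0.854·0.1090 + 0.296·0.8910) = 0.093086/0.35682 = 0.2609.
Update on result 2 ('positive'): P(H) ← 0.854·0.2609 / (0.854·0.2609 + 0.296·0.7391) = 0.22279/0.44157 = 0.5045.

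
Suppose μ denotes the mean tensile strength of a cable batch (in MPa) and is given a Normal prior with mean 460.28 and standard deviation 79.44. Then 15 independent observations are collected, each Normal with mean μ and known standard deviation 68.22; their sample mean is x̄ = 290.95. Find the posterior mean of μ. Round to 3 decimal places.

Posterior mean ≈ 298.885

With known σ, the Normal prior is conjugate. Weight on the data is w = (n/σ²)/(n/σ² + 1/τ₀²) = 0.00322306/(0.00322306+0.00015846) = 0.95314.
Posterior mean = w·x̄ + (1−w)·μ₀ = 0.95314·290.95 + 0.046861·460.28 = 298.885.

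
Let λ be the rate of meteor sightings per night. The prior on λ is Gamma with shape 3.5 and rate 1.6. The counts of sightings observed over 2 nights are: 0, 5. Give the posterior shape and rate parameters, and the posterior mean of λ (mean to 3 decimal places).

The Poisson likelihood adds the total count to the shape and the number of exposure periods to the rate. Here ∑xᵢ = 5 and n = 2, so shape 3.5→8.5 and rate 1.6→3.6.
Posterior mean = shape/rate = 8.5/3.6 = 2.361.

Posterior: Gamma(shape=8.5, rate=3.6); mean ≈ 2.361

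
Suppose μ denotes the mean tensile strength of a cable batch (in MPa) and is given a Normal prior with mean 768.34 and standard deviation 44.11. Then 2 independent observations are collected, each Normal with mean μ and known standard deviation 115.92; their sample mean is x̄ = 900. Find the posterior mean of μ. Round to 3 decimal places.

Posterior mean ≈ 797.906

With known σ, the Normal prior is conjugate. Weight on the data is w = (n/σ²)/(n/σ² + 1/τ₀²) = 0.00014884/(0.00014884+0.00051396) = 0.22456.
Posterior mean = w·x̄ + (1−w)·μ₀ = 0.22456·900 + 0.77544·768.34 = 797.906.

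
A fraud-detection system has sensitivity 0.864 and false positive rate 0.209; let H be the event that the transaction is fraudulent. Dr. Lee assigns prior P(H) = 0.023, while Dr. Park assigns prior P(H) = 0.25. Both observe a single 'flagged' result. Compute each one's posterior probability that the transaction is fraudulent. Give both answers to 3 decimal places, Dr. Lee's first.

Dr. Lee: 0.089; Dr. Park: 0.579

The likelihood ratio for a 'flagged' result is 0.864/0.209 = 4.1340.
Dr. Lee: prior odds 0.023/0.977 = 0.023541; posterior odds 0.097320; posterior probability 0.089.
Dr. Park: prior odds 0.25/0.75 = 0.33333; posterior odds 1.3780; posterior probability 0.579.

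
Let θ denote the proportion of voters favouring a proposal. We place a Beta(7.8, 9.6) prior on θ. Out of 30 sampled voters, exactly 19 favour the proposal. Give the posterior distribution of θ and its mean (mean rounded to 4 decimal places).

Posterior: Beta(26.8, 20.6); mean ≈ 0.5654

Observing 19 successes and 11 failures updates Beta(7.8, 9.6) by adding the success and failure counts to the two shape parameters: α = 7.8+19 = 26.8, β = 9.6+11 = 20.6.
E[θ | data] = 26.8/(26.8+20.6) = 0.5654.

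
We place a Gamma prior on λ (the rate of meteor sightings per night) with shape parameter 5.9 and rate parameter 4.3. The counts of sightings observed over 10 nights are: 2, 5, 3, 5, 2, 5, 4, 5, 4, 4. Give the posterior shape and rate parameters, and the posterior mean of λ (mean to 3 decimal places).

The Poisson likelihood adds the total count to the shape and the number of exposure periods to the rate. Here ∑xᵢ = 39 and n = 10, so shape 5.9→44.9 and rate 4.3→14.3.
E[λ | data] = 44.9/14.3 = 3.140.

Posterior: Gamma(shape=44.9, rate=14.3); mean ≈ 3.140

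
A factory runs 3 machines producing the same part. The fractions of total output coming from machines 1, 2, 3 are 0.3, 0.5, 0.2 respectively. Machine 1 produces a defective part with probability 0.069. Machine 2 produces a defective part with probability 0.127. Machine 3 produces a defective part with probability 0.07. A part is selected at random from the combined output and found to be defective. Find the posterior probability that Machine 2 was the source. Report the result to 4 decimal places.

Posterior probability ≈ 0.6466

P(defective|M1) = 0.069; P(defective|M2) = 0.127; P(defective|M3) = 0.07.
Prior × likelihood for each source: 0.3·0.069=0.02070, 0.5·0.127=0.06350, 0.2·0.07=0.01400. Summing gives P(defective) = 0.098200.
P(Machine 2 | defective) = 0.06350 / 0.098200 = 0.6466.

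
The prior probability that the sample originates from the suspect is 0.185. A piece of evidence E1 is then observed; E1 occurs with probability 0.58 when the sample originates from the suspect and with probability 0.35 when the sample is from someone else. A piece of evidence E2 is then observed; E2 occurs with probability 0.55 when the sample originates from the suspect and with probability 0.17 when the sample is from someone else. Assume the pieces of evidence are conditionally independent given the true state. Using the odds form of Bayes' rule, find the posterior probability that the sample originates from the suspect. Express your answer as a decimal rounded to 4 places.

Posterior probability ≈ 0.5489

Prior odds = 0.185/(1−0.185) = 0.22699.
Likelihood ratio for E1 = 0.58/0.35 = 1.6571.
Likelihood ratio for E2 = 0.55/0.17 = 3.2353.
Posterior odds = prior odds × LR₁ × LR₂ = 1.2170.
Posterior probability = odds/(1+odds) = 1.2170/2.2170 = 0.5489.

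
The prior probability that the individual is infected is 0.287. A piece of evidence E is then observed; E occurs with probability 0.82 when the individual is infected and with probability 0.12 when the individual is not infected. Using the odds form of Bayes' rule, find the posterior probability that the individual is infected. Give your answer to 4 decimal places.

Posterior probability ≈ 0.7334

Prior odds = 0.287/(1−0.287) = 0.40252. In log-odds, ln(0.40252) = -0.91000.
Add log likelihood ratio: ln(6.8333) = 1.9218.
Posterior log-odds = 1.0118, so posterior odds = exp(1.0118) = 2.7506. Converting, P(H|E) = 2.7506/3.7506 = 0.7334.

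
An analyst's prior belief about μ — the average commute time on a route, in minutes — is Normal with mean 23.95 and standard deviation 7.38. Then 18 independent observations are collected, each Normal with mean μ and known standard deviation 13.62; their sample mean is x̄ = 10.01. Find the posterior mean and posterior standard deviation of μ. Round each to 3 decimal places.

Posterior mean ≈ 12.228; posterior SD ≈ 2.944

Prior precision 1/τ₀² = 1/7.38² = 0.0183606; data precision n/σ² = 18/13.62² = 0.0970327.
Posterior precision = 0.0183606 + 0.0970327 = 0.115393, giving posterior SD = 1/√0.115393 = 2.944.
Posterior mean = (0.0183606·23.95 + 0.0970327·10.01) / 0.115393 = 12.228.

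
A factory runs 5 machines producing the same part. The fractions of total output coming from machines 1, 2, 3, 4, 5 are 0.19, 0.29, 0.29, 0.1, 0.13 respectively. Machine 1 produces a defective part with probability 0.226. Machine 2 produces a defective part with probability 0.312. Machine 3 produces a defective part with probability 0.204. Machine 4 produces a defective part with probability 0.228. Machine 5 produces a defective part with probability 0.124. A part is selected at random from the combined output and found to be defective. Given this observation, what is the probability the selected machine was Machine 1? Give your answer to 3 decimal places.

Tabulate prior·likelihood by source: [1] prior 0.19, lik 0.226, product 0.04294; [2] prior 0.29, lik 0.312, product 0.09048; [3] prior 0.29, lik 0.204, product 0.05916; [4] prior 0.1, lik 0.228, product 0.02280; [5] prior 0.13, lik 0.124, product 0.01612.
Normalizing constant = 0.23150; the posterior for Machine 1 is its product over the sum, 0.04294/0.23150 = 0.185.

Posterior probability ≈ 0.185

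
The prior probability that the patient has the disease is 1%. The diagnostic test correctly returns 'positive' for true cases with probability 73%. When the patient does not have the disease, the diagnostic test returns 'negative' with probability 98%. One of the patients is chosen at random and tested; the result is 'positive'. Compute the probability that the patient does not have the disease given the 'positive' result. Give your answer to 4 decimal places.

Write H for 'the patient has the disease'. Prior odds H:¬H = 0.01/0.99 = 0.010101. For the 'positive' outcome, the likelihood ratio is 0.73/0.02 = 36.500.
Posterior odds = 0.010101 × 36.500 = 0.36869, so P(H|E) = 0.36869/(1+0.36869) = 0.2694. Then P(¬H|E) = 1 − 0.2694 = 0.7306.

P(¬H | E) ≈ 0.7306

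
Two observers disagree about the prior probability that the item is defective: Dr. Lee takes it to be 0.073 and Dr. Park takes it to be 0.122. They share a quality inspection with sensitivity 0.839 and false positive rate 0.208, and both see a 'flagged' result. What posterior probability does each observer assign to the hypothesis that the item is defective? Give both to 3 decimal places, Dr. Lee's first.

Dr. Lee: 0.241; Dr. Park: 0.359

P('+'|H) = 0.839, P('+'|¬H) = 0.208.
Dr. Lee: numerator 0.839·0.073 = 0.061247; evidence = 0.061247+0.208·0.927 = 0.25406; posterior = 0.241.
Dr. Park: numerator 0.839·0.122 = 0.10236; evidence = 0.10236+0.208·0.878 = 0.28498; posterior = 0.359.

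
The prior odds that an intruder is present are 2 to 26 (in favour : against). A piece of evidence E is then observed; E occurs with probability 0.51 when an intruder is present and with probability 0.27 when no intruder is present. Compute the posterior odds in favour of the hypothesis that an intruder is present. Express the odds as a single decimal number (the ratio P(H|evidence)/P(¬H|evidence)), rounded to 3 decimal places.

Prior odds = 2/26 = 0.076923.
Likelihood ratio for E = 0.51/0.27 = 1.8889.
Posterior odds = prior odds × LR = 0.14530.

Posterior odds ≈ 0.145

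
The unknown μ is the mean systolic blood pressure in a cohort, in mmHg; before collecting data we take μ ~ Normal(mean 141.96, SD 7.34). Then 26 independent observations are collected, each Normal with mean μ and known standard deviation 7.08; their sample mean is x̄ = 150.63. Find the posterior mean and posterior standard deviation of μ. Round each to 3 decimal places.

Prior precision 1/τ₀² = 1/7.34² = 0.0185613; data precision n/σ² = 26/7.08² = 0.518689.
Posterior precision = 0.0185613 + 0.518689 = 0.537250, giving posterior SD = 1/√0.537250 = 1.364.
Posterior mean = (0.0185613·141.96 + 0.518689·150.63) / 0.537250 = 150.330.

Posterior mean ≈ 150.330; posterior SD ≈ 1.364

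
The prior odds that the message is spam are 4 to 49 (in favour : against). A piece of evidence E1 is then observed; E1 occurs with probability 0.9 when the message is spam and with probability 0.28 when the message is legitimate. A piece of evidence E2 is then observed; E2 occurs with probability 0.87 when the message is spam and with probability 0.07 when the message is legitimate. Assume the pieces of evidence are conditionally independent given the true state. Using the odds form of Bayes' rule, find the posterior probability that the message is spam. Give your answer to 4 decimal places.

Posterior probability ≈ 0.7653

Prior odds = 4/49 = 0.081633.
Likelihood ratio for E1 = 0.9/0.28 = 3.2143.
Likelihood ratio for E2 = 0.87/0.07 = 12.429.
Posterior odds = prior odds × LR₁ × LR₂ = 3.2611.
Posterior probability = odds/(1+odds) = 3.2611/4.2611 = 0.7653.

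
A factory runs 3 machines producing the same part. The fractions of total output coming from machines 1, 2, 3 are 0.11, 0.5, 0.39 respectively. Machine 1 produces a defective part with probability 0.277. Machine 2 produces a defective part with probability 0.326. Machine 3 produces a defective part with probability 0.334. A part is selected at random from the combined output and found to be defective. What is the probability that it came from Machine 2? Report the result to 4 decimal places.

Tabulate prior·likelihood by source: [1] prior 0.11, lik 0.277, product 0.03047; [2] prior 0.5, lik 0.326, product 0.1630; [3] prior 0.39, lik 0.334, product 0.1303.
Normalizing constant = 0.32373; the posterior for Machine 2 is its product over the sum, 0.1630/0.32373 = 0.5035.

Posterior probability ≈ 0.5035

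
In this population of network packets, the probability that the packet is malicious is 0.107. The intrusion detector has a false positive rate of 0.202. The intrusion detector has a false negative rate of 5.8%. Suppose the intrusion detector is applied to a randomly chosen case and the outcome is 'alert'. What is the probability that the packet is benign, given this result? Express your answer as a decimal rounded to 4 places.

P(¬H | E) ≈ 0.6415

Let H be the event that the packet is malicious. P(H) = 0.107, so P(¬H) = 0.893. With E the 'alert' result, P(E|H) = 0.942 and P(E|¬H) = 0.202.
P(E) = 0.942·0.107 + 0.202·0.893 = 0.10079 + 0.18039 = 0.28118.
By Bayes' theorem, P(H|E) = 0.10079 / 0.28118 = 0.3585. Hence P(¬H|E) = 1 − 0.3585 = 0.6415.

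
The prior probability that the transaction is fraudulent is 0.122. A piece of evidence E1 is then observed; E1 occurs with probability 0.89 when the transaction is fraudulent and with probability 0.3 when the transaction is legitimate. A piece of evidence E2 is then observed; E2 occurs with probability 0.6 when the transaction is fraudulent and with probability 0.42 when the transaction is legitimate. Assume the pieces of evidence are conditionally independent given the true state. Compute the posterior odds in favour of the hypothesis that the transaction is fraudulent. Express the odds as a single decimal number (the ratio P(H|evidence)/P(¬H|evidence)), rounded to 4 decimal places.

Prior odds = 0.122/(1−0.122) = 0.13895.
Likelihood ratio for E1 = 0.89/0.3 = 2.9667.
Likelihood ratio for E2 = 0.6/0.42 = 1.4286.
Posterior odds = prior odds × LR₁ × LR₂ = 0.58889.

Posterior odds ≈ 0.5889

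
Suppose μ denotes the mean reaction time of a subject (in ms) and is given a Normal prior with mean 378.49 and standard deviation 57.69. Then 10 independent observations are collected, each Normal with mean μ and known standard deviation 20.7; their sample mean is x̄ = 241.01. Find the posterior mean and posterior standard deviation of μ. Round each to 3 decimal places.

Posterior mean ≈ 242.758; posterior SD ≈ 6.504

With known σ, the Normal prior is conjugate. Weight on the data is w = (n/σ²)/(n/σ² + 1/τ₀²) = 0.0233378/(0.0233378+0.00030047) = 0.98729.
Posterior mean = w·x̄ + (1−w)·μ₀ = 0.98729·241.01 + 0.012711·378.49 = 242.758. Posterior variance = 1/(0.0233378+0.00030047) = 42.3043, so SD = 6.504.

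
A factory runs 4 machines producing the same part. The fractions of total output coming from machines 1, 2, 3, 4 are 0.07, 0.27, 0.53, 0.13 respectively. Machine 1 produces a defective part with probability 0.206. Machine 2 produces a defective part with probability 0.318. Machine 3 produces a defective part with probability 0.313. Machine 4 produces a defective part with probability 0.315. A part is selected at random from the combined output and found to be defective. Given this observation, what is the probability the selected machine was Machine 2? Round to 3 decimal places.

P(defective|M1) = 0.206; P(defective|M2) = 0.318; P(defective|M3) = 0.313; P(defective|M4) = 0.315.
Prior × likelihood for each source: 0.07·0.206=0.01442, 0.27·0.318=0.08586, 0.53·0.313=0.1659, 0.13·0.315=0.04095. Summing gives P(defective) = 0.30712.
P(Machine 2 | defective) = 0.08586 / 0.30712 = 0.280.

Posterior probability ≈ 0.280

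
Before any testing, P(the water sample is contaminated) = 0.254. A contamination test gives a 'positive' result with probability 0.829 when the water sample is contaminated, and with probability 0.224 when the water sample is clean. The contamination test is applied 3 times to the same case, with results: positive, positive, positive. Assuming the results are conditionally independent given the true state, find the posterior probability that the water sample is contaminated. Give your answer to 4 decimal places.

With H the event that the water sample is contaminated, the joint likelihood of the observed sequence is P(data|H) = 0.829·0.829·0.829 = 0.56972 and P(data|¬H) = 0.224·0.224·0.224 = 0.011239.
Bayes: P(H|data) = 0.254·0.56972 / (0.254·0.56972 + 0.746·0.011239) = 0.14471/0.15309 = 0.9452.

Posterior P(H) ≈ 0.9452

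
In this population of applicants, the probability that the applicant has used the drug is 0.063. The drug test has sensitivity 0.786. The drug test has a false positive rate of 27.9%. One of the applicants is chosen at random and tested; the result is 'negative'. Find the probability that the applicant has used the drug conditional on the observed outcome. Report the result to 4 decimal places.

Write H for 'the applicant has used the drug'. Prior odds H:¬H = 0.063/0.937 = 0.067236. For the 'negative' outcome, the likelihood ratio is 0.214/0.721 = 0.29681.
Posterior odds = 0.067236 × 0.29681 = 0.019956, so P(H|E) = 0.019956/(1+0.019956) = 0.0196.

P(H | E) ≈ 0.0196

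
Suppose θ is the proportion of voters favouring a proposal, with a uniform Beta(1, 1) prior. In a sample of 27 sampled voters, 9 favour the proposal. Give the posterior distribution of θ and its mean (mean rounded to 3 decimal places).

Posterior: Beta(10, 19); mean ≈ 0.345

Observing 9 successes and 18 failures updates Beta(1, 1) by adding the success and failure counts to the two shape parameters: α = 1+9 = 10, β = 1+18 = 19.
Posterior mean = α/(α+β) = 10/29 = 0.345.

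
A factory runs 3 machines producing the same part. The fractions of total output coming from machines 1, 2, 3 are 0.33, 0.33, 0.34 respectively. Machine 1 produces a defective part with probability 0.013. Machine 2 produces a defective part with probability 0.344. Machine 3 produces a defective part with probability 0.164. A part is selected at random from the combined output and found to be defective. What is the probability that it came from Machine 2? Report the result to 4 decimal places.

P(defective|M1) = 0.013; P(defective|M2) = 0.344; P(defective|M3) = 0.164.
Prior × likelihood for each source: 0.33·0.013=0.004290, 0.33·0.344=0.1135, 0.34·0.164=0.05576. Summing gives P(defective) = 0.17357.
P(Machine 2 | defective) = 0.1135 / 0.17357 = 0.6540.

Posterior probability ≈ 0.6540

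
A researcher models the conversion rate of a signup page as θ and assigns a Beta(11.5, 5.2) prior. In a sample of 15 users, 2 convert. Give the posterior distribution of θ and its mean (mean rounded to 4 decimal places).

The binomial likelihood is conjugate to the Beta prior: with 2 successes and 13 failures, the posterior is Beta(11.5+2, 5.2+13) = Beta(13.5, 18.2).
E[θ | data] = 13.5/(13.5+18.2) = 0.4259.

Posterior: Beta(13.5, 18.2); mean ≈ 0.4259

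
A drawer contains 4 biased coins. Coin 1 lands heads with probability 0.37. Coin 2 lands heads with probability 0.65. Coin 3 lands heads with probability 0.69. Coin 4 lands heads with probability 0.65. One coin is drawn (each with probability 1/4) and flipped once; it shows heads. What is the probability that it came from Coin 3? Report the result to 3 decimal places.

Tabulate prior·likelihood by source: [1] prior 0.25, lik 0.37, product 0.09250; [2] prior 0.25, lik 0.65, product 0.1625; [3] prior 0.25, lik 0.69, product 0.1725; [4] prior 0.25, lik 0.65, product 0.1625.
Normalizing constant = 0.59000; the posterior for Coin 3 is its product over the sum, 0.1725/0.59000 = 0.292.

Posterior probability ≈ 0.292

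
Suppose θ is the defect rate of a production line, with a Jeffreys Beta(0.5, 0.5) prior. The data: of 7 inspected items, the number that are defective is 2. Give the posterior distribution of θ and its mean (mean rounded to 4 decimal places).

The binomial likelihood is conjugate to the Beta prior: with 2 successes and 5 failures, the posterior is Beta(0.5+2, 0.5+5) = Beta(2.5, 5.5).
E[θ | data] = 2.5/(2.5+5.5) = 0.3125.

Posterior: Beta(2.5, 5.5); mean ≈ 0.3125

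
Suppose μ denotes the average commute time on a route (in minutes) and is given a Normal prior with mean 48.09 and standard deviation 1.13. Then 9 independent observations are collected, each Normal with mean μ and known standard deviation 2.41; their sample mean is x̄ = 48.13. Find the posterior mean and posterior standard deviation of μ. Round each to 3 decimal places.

Posterior mean ≈ 48.117; posterior SD ≈ 0.655

Prior precision 1/τ₀² = 1/1.13² = 0.783147; data precision n/σ² = 9/2.41² = 1.54956.
Posterior precision = 0.783147 + 1.54956 = 2.33271, giving posterior SD = 1/√2.33271 = 0.655.
Posterior mean = (0.783147·48.09 + 1.54956·48.13) / 2.33271 = 48.117.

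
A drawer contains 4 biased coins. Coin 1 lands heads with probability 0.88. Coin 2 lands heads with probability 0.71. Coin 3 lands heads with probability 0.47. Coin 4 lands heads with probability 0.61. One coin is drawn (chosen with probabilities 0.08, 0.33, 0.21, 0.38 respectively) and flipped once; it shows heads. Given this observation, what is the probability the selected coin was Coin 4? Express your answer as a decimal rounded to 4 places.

Posterior probability ≈ 0.3649

Tabulate prior·likelihood by source: [1] prior 0.08, lik 0.88, product 0.07040; [2] prior 0.33, lik 0.71, product 0.2343; [3] prior 0.21, lik 0.47, product 0.09870; [4] prior 0.38, lik 0.61, product 0.2318.
Normalizing constant = 0.63520; the posterior for Coin 4 is its product over the sum, 0.2318/0.63520 = 0.3649.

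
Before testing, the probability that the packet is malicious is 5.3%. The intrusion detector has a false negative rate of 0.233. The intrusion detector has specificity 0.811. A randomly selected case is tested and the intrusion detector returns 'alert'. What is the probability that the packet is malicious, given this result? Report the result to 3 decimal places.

Write H for 'the packet is malicious'. Prior odds H:¬H = 0.053/0.947 = 0.055966. For the 'alert' outcome, the likelihood ratio is 0.767/0.189 = 4.0582.
Posterior odds = 0.055966 × 4.0582 = 0.22712, so P(H|E) = 0.22712/(1+0.22712) = 0.185.

P(H | E) ≈ 0.185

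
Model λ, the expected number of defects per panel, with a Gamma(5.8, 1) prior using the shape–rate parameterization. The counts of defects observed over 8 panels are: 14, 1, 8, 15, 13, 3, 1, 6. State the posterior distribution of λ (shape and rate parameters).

Posterior: Gamma(shape=66.8, rate=9)

Total count ∑xᵢ = 61 over n = 8 panels.
Gamma is conjugate to the Poisson likelihood: posterior is Gamma(shape = 5.8+61 = 66.8, rate = 1+8 = 9).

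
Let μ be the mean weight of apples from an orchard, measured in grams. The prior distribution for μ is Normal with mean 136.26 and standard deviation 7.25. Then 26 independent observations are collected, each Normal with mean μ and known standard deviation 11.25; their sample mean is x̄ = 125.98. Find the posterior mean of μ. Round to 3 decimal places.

Posterior mean ≈ 126.851

Prior precision 1/τ₀² = 1/7.25² = 0.0190250; data precision n/σ² = 26/11.25² = 0.205432.
Posterior precision = 0.0190250 + 0.205432 = 0.224457.
Posterior mean = (0.0190250·136.26 + 0.205432·125.98) / 0.224457 = 126.851.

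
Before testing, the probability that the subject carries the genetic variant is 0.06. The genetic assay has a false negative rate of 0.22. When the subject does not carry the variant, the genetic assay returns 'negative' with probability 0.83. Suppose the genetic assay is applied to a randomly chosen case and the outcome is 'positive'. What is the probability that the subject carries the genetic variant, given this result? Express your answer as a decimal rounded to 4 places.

P(H | E) ≈ 0.2265

Let H be the event that the subject carries the genetic variant. P(H) = 0.06, so P(¬H) = 0.94. With E the 'positive' result, P(E|H) = 0.78 and P(E|¬H) = 0.17.
P(E) = 0.78·0.06 + 0.17·0.94 = 0.046800 + 0.15980 = 0.20660.
By Bayes' theorem, P(H|E) = 0.046800 / 0.20660 = 0.2265.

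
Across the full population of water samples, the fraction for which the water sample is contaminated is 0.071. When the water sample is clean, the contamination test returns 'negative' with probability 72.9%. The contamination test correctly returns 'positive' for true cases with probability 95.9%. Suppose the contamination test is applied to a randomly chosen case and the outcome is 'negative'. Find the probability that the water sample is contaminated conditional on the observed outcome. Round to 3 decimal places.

P(H | E) ≈ 0.004

Let H be the event that the water sample is contaminated. P(H) = 0.071, so P(¬H) = 0.929. With E the 'negative' result, P(E|H) = 0.041 and P(E|¬H) = 0.729.
P(E) = 0.041·0.071 + 0.729·0.929 = 0.0029110 + 0.67724 = 0.68015.
By Bayes' theorem, P(H|E) = 0.0029110 / 0.68015 = 0.004.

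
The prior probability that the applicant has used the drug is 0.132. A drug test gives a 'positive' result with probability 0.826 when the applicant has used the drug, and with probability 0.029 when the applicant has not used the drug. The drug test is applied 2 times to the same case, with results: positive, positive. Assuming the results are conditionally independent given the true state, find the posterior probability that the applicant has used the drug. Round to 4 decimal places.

Let H be the event that the applicant has used the drug; start with P(H) = 0.132. P('positive'|H) = 0.826, P('positive'|¬H) = 0.029.
Update on result 1 ('positive'): P(H) ← 0.826·0.1320 / (0.826·0.1320 + 0.029·0.8680) = 0.10903/0.13420 = 0.8124.
Update on result 2 ('positive'): P(H) ← 0.826·0.8124 / (0.826·0.8124 + 0.029·0.1876) = 0.67107/0.67651 = 0.9920.

Posterior P(H) ≈ 0.9920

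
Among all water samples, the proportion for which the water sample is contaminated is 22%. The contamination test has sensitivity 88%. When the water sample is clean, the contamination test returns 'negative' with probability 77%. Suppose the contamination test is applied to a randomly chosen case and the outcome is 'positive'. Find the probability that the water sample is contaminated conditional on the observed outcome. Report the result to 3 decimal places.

Write H for 'the water sample is contaminated'. Prior odds H:¬H = 0.22/0.78 = 0.28205. For the 'positive' outcome, the likelihood ratio is 0.88/0.23 = 3.8261.
Posterior odds = 0.28205 × 3.8261 = 1.0792, so P(H|E) = 1.0792/(1+1.0792) = 0.519.

P(H | E) ≈ 0.519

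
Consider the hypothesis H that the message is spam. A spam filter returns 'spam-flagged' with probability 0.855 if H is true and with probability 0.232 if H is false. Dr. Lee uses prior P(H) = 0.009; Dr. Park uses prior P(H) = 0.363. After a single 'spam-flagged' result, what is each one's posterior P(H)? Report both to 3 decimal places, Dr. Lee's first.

The likelihood ratio for a 'spam-flagged' result is 0.855/0.232 = 3.6853.
Dr. Lee: prior odds 0.009/0.991 = 0.0090817; posterior odds 0.033469; posterior probability 0.032.
Dr. Park: prior odds 0.363/0.637 = 0.56986; posterior odds 2.1001; posterior probability 0.677.

Dr. Lee: 0.032; Dr. Park: 0.677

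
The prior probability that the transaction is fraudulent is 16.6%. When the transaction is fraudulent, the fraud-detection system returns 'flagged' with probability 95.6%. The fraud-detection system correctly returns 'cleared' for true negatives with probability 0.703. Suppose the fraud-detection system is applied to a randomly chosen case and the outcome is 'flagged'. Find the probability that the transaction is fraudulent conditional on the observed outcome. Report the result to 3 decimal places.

Let H be the event that the transaction is fraudulent. P(H) = 0.166, so P(¬H) = 0.834. With E the 'flagged' result, P(E|H) = 0.956 and P(E|¬H) = 0.297.
P(E) = 0.956·0.166 + 0.297·0.834 = 0.15870 + 0.24770 = 0.40639.
By Bayes' theorem, P(H|E) = 0.15870 / 0.40639 = 0.390.

P(H | E) ≈ 0.390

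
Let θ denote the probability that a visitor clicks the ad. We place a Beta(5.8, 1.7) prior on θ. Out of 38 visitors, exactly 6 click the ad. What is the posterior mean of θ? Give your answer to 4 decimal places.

Posterior mean ≈ 0.2593

The binomial likelihood is conjugate to the Beta prior: with 6 successes and 32 failures, the posterior is Beta(5.8+6, 1.7+32) = Beta(11.8, 33.7).
E[θ | data] = 11.8/(11.8+33.7) = 0.2593.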